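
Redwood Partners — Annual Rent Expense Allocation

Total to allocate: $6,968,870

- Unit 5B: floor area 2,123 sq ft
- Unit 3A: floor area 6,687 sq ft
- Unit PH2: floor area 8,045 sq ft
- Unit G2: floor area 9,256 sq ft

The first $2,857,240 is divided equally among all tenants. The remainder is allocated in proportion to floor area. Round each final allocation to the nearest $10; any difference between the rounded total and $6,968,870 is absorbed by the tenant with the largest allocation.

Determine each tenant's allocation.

Unit 5B: $1,048,610; Unit 3A: $1,767,290; Unit PH2: $1,981,130; Unit G2: $2,171,840

First tranche $2,857,240 split equally: $714,310 each.
Remainder $4,111,630 by floor area (total 26,111): Unit 5B 334,303.19 → $334,300; Unit 3A 1,052,984.18 → $1,052,980; Unit PH2 1,266,824.84 → $1,266,820; Unit G2 1,457,517.80 → $1,457,520.
Rounding difference +$10 on remainder applied to Unit G2.
Totals: Unit 5B $714,310 + $334,300 = $1,048,610; Unit 3A $714,310 + $1,052,980 = $1,767,290; Unit PH2 $714,310 + $1,266,820 = $1,981,130; Unit G2 $714,310 + $1,457,530 = $2,171,840.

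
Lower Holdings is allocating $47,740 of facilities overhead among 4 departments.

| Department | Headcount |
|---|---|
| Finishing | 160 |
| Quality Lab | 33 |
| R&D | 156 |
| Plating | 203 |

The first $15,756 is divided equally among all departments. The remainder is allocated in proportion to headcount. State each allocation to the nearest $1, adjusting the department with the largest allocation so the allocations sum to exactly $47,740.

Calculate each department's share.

Equal tier: $15,756 ÷ 4 = $3,939 apiece.
Remainder $31,984 by headcount (total 552): Finishing 9,270.72 → $9,271; Quality Lab 1,912.09 → $1,912; R&D 9,038.96 → $9,039; Plating 11,762.23 → $11,762.
Totals: Finishing $3,939 + $9,271 = $13,210; Quality Lab $3,939 + $1,912 = $5,851; R&D $3,939 + $9,039 = $12,978; Plating $3,939 + $11,762 = $15,701.

Finishing: $13,210 · Quality Lab: $5,851 · R&D: $12,978 · Plating: $15,701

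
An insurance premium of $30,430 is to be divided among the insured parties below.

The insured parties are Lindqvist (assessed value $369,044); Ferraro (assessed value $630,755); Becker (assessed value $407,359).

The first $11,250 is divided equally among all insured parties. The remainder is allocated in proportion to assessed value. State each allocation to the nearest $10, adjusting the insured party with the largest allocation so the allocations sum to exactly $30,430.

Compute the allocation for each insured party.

Lindqvist: $8,780; Ferraro: $12,350; Becker: $9,300

$11,250 shared equally gives $3,750 per insured party.
Remainder $19,180 by assessed value (total 1,407,158): Lindqvist 5,030.18 → $5,030; Ferraro 8,597.39 → $8,600; Becker 5,552.43 → $5,550.
Totals: Lindqvist $3,750 + $5,030 = $8,780; Ferraro $3,750 + $8,600 = $12,350; Becker $3,750 + $5,550 = $9,300.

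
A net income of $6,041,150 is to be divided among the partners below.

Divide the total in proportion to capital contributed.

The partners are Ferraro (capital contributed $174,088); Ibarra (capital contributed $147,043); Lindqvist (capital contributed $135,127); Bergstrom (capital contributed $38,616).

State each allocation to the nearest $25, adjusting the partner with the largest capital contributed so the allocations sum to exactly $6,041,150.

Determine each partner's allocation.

Ferraro: $2,125,175 | Ibarra: $1,795,025 | Lindqvist: $1,649,550 | Bergstrom: $471,400

Total capital contributed = 174,088 + 147,043 + 135,127 + 38,616 = 494,874.
Raw shares: Ferraro 2,125,170.69; Ibarra 1,795,020.19; Lindqvist 1,649,556.20; Bergstrom 471,402.92.
At nearest $25: Ferraro $2,125,175; Ibarra $1,795,025; Lindqvist $1,649,550; Bergstrom $471,400. Sum = $6,041,150.
Sum already equals the total — no adjustment.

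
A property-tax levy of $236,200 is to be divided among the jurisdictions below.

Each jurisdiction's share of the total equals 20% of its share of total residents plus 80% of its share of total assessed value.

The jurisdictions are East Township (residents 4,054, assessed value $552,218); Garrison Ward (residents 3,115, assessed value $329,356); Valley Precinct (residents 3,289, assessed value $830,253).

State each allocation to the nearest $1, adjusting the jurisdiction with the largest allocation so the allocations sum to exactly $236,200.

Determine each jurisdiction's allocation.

East Township: $79,269; Garrison Ward: $50,427; Valley Precinct: $106,504

Totals — residents 10,458, assessed value 1,711,827.
Combined weights (20% residents + 80% assessed value): East Township 0.3356; Garrison Ward 0.2135; Valley Precinct 0.4509.
Proportional shares: East Township 79,268.96; Garrison Ward 50,426.77; Valley Precinct 106,504.26.
At nearest $1: East Township $79,269; Garrison Ward $50,427; Valley Precinct $106,504. Sum = $236,200.
Sum already equals the total — no adjustment.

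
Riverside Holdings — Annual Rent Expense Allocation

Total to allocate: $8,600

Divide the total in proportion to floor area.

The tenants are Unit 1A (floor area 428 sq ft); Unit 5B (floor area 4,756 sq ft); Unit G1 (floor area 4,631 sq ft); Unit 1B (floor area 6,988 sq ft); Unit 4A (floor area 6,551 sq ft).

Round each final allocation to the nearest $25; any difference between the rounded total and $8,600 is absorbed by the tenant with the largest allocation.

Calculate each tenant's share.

Unit 1A: $150 · Unit 5B: $1,750 · Unit G1: $1,700 · Unit 1B: $2,600 · Unit 4A: $2,400

Sum of floor area: 23,354.
Raw shares: Unit 1A 428/23,354 × $8,600 = 157.61; Unit 5B 4,756/23,354 × $8,600 = 1,751.37; Unit G1 4,631/23,354 × $8,600 = 1,705.34; Unit 1B 6,988/23,354 × $8,600 = 2,573.30; Unit 4A 6,551/23,354 × $8,600 = 2,412.37.
At nearest $25: Unit 1A $150; Unit 5B $1,750; Unit G1 $1,700; Unit 1B $2,575; Unit 4A $2,400. Sum = $8,575.
Difference $8,600 − $8,575 = +$25 applied to largest allocation (Unit 1B): Unit 1B becomes $2,600.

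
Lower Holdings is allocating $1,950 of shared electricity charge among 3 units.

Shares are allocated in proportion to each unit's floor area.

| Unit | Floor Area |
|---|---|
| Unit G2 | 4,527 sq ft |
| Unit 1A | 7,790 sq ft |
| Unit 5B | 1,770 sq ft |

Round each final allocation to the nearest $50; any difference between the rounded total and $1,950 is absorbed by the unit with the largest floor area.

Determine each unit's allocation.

Unit G2: $650; Unit 1A: $1,050; Unit 5B: $250

Total floor area = 14,087.
Proportional shares: Unit G2 4,527/14,087 × $1,950 = 626.65; Unit 1A 7,790/14,087 × $1,950 = 1,078.33; Unit 5B 1,770/14,087 × $1,950 = 245.01.
Rounded to nearest $50: Unit G2 $650; Unit 1A $1,100; Unit 5B $250. Sum = $2,000.
Difference $1,950 − $2,000 = −$50 applied to largest floor area (Unit 1A): Unit 1A becomes $1,050.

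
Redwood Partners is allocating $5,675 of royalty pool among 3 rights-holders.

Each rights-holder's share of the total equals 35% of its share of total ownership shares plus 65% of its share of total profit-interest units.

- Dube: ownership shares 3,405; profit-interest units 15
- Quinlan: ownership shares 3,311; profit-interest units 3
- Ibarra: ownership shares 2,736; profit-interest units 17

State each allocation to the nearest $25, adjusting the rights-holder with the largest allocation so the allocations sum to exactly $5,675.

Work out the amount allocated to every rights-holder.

Ownership shares total 9,452; profit-interest units total 35.
Combined weights (35% ownership shares + 65% profit-interest units): Dube 0.4047; Quinlan 0.1783; Ibarra 0.4170.
Unrounded shares: Dube 2,296.42; Quinlan 1,011.95; Ibarra 2,366.62.
Rounded to nearest $25: Dube $2,300; Quinlan $1,000; Ibarra $2,375. Sum = $5,675.
Rounded total matches; no reconciliation needed.

Dube: $2,300 · Quinlan: $1,000 · Ibarra: $2,375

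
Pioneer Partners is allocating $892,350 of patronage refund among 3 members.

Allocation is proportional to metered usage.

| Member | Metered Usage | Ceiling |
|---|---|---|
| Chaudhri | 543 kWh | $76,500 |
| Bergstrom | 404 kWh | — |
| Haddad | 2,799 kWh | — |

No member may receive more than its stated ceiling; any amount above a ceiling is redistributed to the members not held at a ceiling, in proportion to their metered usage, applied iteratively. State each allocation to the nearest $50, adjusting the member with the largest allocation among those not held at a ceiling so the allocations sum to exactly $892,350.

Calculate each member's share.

Combined metered usage = 3,746.
Proportional shares (ignoring caps): Chaudhri 129,350.25; Bergstrom 96,238.49; Haddad 666,761.25.
Held at cap: Chaudhri ($76,500); remaining pool $815,850 reallocated over remaining metered usage 3,203.
Shares after redistribution: Bergstrom 102,904.59 → $102,900; Haddad 712,945.41 → $712,950.

Chaudhri: $76,500; Bergstrom: $102,900; Haddad: $712,950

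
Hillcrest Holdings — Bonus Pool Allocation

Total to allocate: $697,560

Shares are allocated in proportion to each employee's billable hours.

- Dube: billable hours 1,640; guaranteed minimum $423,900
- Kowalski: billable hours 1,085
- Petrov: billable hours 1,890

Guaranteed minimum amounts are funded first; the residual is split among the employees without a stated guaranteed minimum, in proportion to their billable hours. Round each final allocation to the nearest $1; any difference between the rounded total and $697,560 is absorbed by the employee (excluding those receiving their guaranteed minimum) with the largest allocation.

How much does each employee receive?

Guaranteed amounts: Dube $423,900. Balance $273,660.
Balance split over remaining billable hours 2,975: Kowalski 99,805.41 → $99,805; Petrov 173,854.59 → $173,855.

Dube: $423,900; Kowalski: $99,805; Petrov: $173,855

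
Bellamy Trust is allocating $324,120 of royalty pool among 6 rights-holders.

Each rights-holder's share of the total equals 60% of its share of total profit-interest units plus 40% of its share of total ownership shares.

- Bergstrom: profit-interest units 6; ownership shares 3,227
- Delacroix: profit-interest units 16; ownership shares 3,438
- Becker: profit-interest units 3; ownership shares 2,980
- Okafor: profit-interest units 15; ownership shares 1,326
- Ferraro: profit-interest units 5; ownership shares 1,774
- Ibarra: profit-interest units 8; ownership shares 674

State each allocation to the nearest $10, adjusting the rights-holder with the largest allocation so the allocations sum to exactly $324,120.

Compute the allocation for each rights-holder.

Totals — profit-interest units 53, ownership shares 13,419.
Composite weights (60% profit-interest units + 40% ownership shares): Bergstrom 0.1641; Delacroix 0.2836; Becker 0.1228; Okafor 0.2093; Ferraro 0.1095; Ibarra 0.1107.
Proportional shares: Bergstrom 53,193.44; Delacroix 91,924.85; Becker 39,799.19; Okafor 67,850.43; Ferraro 35,485.96; Ibarra 35,866.13.
After rounding ($10): Bergstrom $53,190; Delacroix $91,920; Becker $39,800; Okafor $67,850; Ferraro $35,490; Ibarra $35,870. Sum = $324,120.
Sum already equals the total — no adjustment.

Bergstrom: $53,190; Delacroix: $91,920; Becker: $39,800; Okafor: $67,850; Ferraro: $35,490; Ibarra: $35,870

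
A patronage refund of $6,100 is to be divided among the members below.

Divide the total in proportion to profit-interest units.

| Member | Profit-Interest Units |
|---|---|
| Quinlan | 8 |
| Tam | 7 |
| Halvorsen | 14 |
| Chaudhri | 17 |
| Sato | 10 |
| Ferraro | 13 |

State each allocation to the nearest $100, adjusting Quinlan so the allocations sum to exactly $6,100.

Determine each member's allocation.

Combined profit-interest units = 69.
Pro-rata amounts: Quinlan 8/69 × $6,100 = 707.25; Tam 7/69 × $6,100 = 618.84; Halvorsen 14/69 × $6,100 = 1,237.68; Chaudhri 17/69 × $6,100 = 1,502.90; Sato 10/69 × $6,100 = 884.06; Ferraro 13/69 × $6,100 = 1,149.28.
After rounding ($100): Quinlan $700; Tam $600; Halvorsen $1,200; Chaudhri $1,500; Sato $900; Ferraro $1,100. Sum = $6,000.
Difference $6,100 − $6,000 = +$100 applied to Quinlan: Quinlan becomes $800.

Quinlan: $800; Tam: $600; Halvorsen: $1,200; Chaudhri: $1,500; Sato: $900; Ferraro: $1,100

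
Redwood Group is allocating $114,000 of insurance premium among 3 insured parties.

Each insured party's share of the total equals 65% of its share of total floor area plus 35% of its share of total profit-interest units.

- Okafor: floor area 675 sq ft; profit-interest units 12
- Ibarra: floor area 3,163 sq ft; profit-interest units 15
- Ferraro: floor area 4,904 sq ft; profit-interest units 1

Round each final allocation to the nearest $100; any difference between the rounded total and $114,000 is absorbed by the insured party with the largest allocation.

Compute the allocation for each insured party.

Okafor: $22,800 · Ibarra: $48,200 · Ferraro: $43,000

Totals — floor area 8,742, profit-interest units 28.
Combined weights (65% floor area + 35% profit-interest units): Okafor 0.2002; Ibarra 0.4227; Ferraro 0.3771.
Raw shares: Okafor 22,821.52; Ibarra 48,185.60; Ferraro 42,992.88.
After rounding ($100): Okafor $22,800; Ibarra $48,200; Ferraro $43,000. Sum = $114,000.
Sum already equals the total — no adjustment.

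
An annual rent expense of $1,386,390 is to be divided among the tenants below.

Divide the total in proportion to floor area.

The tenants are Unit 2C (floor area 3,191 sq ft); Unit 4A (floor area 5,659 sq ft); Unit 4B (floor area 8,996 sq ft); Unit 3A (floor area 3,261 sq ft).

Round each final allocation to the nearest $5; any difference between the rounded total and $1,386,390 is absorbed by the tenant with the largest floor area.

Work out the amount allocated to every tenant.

Floor area total: 3,191 + 5,659 + 8,996 + 3,261 = 21,107.
Proportional shares: Unit 2C 209,597.31; Unit 4A 371,705.17; Unit 4B 590,892.33; Unit 3A 214,195.19.
At nearest $5: Unit 2C $209,595; Unit 4A $371,705; Unit 4B $590,890; Unit 3A $214,195. Sum = $1,386,385.
Difference $1,386,390 − $1,386,385 = +$5 applied to largest floor area (Unit 4B): Unit 4B becomes $590,895.

Unit 2C: $209,595 | Unit 4A: $371,705 | Unit 4B: $590,895 | Unit 3A: $214,195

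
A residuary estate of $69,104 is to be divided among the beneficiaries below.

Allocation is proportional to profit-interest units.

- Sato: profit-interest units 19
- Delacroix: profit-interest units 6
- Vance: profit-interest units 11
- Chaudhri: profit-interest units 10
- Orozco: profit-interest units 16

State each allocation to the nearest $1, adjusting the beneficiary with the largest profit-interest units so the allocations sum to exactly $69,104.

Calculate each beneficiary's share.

Total profit-interest units = 62.
Unrounded shares: Sato 19/62 × $69,104 = 21,177.03; Delacroix 6/62 × $69,104 = 6,687.48; Vance 11/62 × $69,104 = 12,260.39; Chaudhri 10/62 × $69,104 = 11,145.81; Orozco 16/62 × $69,104 = 17,833.29.
At nearest $1: Sato $21,177; Delacroix $6,687; Vance $12,260; Chaudhri $11,146; Orozco $17,833. Sum = $69,103.
Difference $69,104 − $69,103 = +$1 applied to largest profit-interest units (Sato): Sato becomes $21,178.

Sato: $21,178 · Delacroix: $6,687 · Vance: $12,260 · Chaudhri: $11,146 · Orozco: $17,833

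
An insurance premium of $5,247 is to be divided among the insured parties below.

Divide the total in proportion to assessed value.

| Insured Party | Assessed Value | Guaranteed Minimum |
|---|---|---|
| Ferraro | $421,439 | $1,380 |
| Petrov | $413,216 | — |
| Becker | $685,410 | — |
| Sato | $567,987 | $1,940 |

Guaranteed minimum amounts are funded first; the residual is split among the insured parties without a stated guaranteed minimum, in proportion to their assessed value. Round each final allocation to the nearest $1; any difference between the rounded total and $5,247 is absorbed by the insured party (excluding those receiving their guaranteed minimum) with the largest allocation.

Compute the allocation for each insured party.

Ferraro: $1,380 | Petrov: $725 | Becker: $1,202 | Sato: $1,940

Fund the minimums — Ferraro $1,380; Sato $1,940. Balance $1,927.
Balance split over remaining assessed value 1,098,626: Petrov 724.78 → $725; Becker 1,202.22 → $1,202.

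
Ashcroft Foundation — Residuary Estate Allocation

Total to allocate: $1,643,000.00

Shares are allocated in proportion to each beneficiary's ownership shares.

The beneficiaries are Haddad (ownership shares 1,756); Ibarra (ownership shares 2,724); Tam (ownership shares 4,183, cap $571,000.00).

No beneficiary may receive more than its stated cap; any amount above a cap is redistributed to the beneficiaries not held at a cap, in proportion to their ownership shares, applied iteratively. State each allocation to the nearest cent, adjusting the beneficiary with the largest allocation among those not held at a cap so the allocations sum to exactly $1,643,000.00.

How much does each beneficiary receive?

Ownership shares total: 8,663.
Proportional shares (ignoring caps): Haddad 333,037.9776; Ibarra 516,626.1110; Tam 793,335.9113.
Held at cap: Tam ($571,000.00); residual $1,072,000.00 reallocated over remaining ownership shares 4,480.
Redistributed shares: Haddad 420,185.7143 → $420,185.71; Ibarra 651,814.2857 → $651,814.29.

Haddad: $420,185.71 | Ibarra: $651,814.29 | Tam: $571,000.00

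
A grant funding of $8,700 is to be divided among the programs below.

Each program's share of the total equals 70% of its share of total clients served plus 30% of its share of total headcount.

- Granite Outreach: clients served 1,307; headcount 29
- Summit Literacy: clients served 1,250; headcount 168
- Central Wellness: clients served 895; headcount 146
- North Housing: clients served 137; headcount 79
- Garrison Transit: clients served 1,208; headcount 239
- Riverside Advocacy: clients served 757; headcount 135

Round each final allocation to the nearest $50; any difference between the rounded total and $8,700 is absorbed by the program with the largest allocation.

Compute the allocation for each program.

Clients served total 5,554; headcount total 796.
Blended shares (70% clients served + 30% headcount): Granite Outreach 0.1757; Summit Literacy 0.2209; Central Wellness 0.1678; North Housing 0.0470; Garrison Transit 0.2423; Riverside Advocacy 0.1463.
Raw shares: Granite Outreach 1,528.22; Summit Literacy 1,921.49; Central Wellness 1,460.09; North Housing 409.25; Garrison Transit 2,108.24; Riverside Advocacy 1,272.71.
At nearest $50: Granite Outreach $1,550; Summit Literacy $1,900; Central Wellness $1,450; North Housing $400; Garrison Transit $2,100; Riverside Advocacy $1,250. Sum = $8,650.
Difference $8,700 − $8,650 = +$50 applied to largest allocation (Garrison Transit): Garrison Transit becomes $2,150.

Granite Outreach: $1,550 · Summit Literacy: $1,900 · Central Wellness: $1,450 · North Housing: $400 · Garrison Transit: $2,150 · Riverside Advocacy: $1,250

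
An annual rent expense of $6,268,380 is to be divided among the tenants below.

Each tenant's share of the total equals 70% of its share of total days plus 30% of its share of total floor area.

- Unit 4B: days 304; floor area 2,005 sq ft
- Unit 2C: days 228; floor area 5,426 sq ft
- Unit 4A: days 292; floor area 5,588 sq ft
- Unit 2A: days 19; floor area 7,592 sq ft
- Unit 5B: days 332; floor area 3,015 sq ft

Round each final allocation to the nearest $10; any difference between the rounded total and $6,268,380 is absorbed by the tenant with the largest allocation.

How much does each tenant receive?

Unit 4B: $1,294,830; Unit 2C: $1,283,320; Unit 4A: $1,535,210; Unit 2A: $675,240; Unit 5B: $1,479,780

Days total 1,175; floor area total 23,626.
Composite weights (70% days + 30% floor area): Unit 4B 0.2066; Unit 2C 0.2047; Unit 4A 0.2449; Unit 2A 0.1077; Unit 5B 0.2361.
Unrounded shares: Unit 4B 1,294,831.82; Unit 2C 1,283,315.77; Unit 4A 1,535,208.84; Unit 2A 675,238.78; Unit 5B 1,479,784.79.
After rounding ($10): Unit 4B $1,294,830; Unit 2C $1,283,320; Unit 4A $1,535,210; Unit 2A $675,240; Unit 5B $1,479,780. Sum = $6,268,380.
Rounded total matches; no reconciliation needed.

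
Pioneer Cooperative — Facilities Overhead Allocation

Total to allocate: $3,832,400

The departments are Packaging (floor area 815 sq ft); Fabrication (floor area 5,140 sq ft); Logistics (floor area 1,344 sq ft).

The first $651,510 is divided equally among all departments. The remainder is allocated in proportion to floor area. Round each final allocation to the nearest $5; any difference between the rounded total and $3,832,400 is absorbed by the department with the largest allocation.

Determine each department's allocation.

$651,510 shared equally gives $217,170 per department.
Remainder $3,180,890 by floor area (total 7,299): Packaging 355,175.41 → $355,175; Fabrication 2,240,002.00 → $2,240,000; Logistics 585,712.59 → $585,715.
Totals: Packaging $217,170 + $355,175 = $572,345; Fabrication $217,170 + $2,240,000 = $2,457,170; Logistics $217,170 + $585,715 = $802,885.

Packaging: $572,345; Fabrication: $2,457,170; Logistics: $802,885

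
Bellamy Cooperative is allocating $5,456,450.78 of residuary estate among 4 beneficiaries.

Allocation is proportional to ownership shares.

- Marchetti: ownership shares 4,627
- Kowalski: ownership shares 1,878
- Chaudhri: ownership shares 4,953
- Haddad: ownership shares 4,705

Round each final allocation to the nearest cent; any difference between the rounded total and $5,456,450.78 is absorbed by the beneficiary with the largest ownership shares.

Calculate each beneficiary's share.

Marchetti: $1,562,024.24 · Kowalski: $633,992.12 · Chaudhri: $1,672,078.24 · Haddad: $1,588,356.18

Total ownership shares = 4,627 + 1,878 + 4,953 + 4,705 = 16,163.
Proportional shares: Marchetti 1,562,024.2380; Kowalski 633,992.1156; Chaudhri 1,672,078.2474; Haddad 1,588,356.1789.
Rounded to nearest cent: Marchetti $1,562,024.24; Kowalski $633,992.12; Chaudhri $1,672,078.25; Haddad $1,588,356.18. Sum = $5,456,450.79.
Difference $5,456,450.78 − $5,456,450.79 = −$0.01 applied to largest ownership shares (Chaudhri): Chaudhri becomes $1,672,078.24.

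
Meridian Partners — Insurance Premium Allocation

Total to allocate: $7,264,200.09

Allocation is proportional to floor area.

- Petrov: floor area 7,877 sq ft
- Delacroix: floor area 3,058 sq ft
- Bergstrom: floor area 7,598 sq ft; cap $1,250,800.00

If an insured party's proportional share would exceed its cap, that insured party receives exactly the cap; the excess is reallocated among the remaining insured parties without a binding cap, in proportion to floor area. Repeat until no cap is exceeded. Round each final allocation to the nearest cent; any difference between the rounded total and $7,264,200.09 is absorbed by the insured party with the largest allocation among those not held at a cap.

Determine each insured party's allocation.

Petrov: $4,331,737.77 · Delacroix: $1,681,662.32 · Bergstrom: $1,250,800.00

Sum of floor area: 18,533.
Proportional shares (ignoring caps): Petrov 3,087,471.2194; Delacroix 1,198,614.5727; Bergstrom 2,978,114.2979.
Held at cap: Bergstrom ($1,250,800.00); balance $6,013,400.09 reallocated over remaining floor area 10,935.
Redistributed shares: Petrov 4,331,737.7694 → $4,331,737.77; Delacroix 1,681,662.3206 → $1,681,662.32.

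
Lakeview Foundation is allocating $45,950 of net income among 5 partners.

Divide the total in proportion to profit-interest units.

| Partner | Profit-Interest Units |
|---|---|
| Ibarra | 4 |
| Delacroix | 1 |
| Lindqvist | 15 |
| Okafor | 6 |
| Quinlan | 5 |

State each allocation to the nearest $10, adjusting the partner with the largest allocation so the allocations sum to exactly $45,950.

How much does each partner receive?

Ibarra: $5,930; Delacroix: $1,480; Lindqvist: $22,240; Okafor: $8,890; Quinlan: $7,410

Profit-interest units total: 31.
Unrounded shares: Ibarra 4/31 × $45,950 = 5,929.03; Delacroix 1/31 × $45,950 = 1,482.26; Lindqvist 15/31 × $45,950 = 22,233.87; Okafor 6/31 × $45,950 = 8,893.55; Quinlan 5/31 × $45,950 = 7,411.29.
At nearest $10: Ibarra $5,930; Delacroix $1,480; Lindqvist $22,230; Okafor $8,890; Quinlan $7,410. Sum = $45,940.
Difference $45,950 − $45,940 = +$10 applied to largest allocation (Lindqvist): Lindqvist becomes $22,240.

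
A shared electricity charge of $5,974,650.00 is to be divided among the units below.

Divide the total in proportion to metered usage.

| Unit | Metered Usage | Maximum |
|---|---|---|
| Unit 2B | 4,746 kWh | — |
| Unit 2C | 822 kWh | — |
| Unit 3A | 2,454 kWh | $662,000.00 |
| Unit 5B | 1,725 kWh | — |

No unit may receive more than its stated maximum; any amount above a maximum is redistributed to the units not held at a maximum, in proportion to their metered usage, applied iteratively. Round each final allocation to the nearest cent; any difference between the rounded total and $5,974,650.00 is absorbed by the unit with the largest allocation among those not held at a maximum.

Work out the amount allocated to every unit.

Combined metered usage = 9,747.
Pro-rata shares before constraints: Unit 2B 2,909,170.9141; Unit 2C 503,863.9889; Unit 3A 1,504,236.2881; Unit 5B 1,057,378.8089.
Cap binds for Unit 3A ($662,000.00); remaining pool $5,312,650.00 reallocated over remaining metered usage 7,293.
Remaining shares: Unit 2B 3,457,265.4463 → $3,457,265.45; Unit 2C 598,793.1304 → $598,793.13; Unit 5B 1,256,591.4233 → $1,256,591.42.

Unit 2B: $3,457,265.45 | Unit 2C: $598,793.13 | Unit 3A: $662,000.00 | Unit 5B: $1,256,591.42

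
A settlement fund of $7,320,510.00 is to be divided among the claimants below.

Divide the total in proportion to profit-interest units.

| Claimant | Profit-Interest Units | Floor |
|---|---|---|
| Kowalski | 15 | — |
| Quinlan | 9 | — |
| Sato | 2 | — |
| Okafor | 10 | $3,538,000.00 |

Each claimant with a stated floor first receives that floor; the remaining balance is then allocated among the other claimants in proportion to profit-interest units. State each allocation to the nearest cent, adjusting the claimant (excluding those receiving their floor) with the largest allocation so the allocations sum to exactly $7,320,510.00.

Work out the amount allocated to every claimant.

Minimums first: Okafor $3,538,000.00. Residual $3,782,510.00.
Residual split over remaining profit-interest units 26: Kowalski 2,182,217.3077 → $2,182,217.31; Quinlan 1,309,330.3846 → $1,309,330.38; Sato 290,962.3077 → $290,962.31.

Kowalski: $2,182,217.31 · Quinlan: $1,309,330.38 · Sato: $290,962.31 · Okafor: $3,538,000.00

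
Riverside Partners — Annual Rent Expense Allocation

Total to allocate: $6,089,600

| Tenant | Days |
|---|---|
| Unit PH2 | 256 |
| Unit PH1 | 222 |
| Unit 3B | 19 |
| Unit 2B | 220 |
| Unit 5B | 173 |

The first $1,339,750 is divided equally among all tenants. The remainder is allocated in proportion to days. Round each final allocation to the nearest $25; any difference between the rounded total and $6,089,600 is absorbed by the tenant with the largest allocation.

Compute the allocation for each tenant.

$1,339,750 shared equally gives $267,950 per tenant.
Remainder $4,749,850 by days (total 890): Unit PH2 1,366,248.99 → $1,366,250; Unit PH1 1,184,794.04 → $1,184,800; Unit 3B 101,401.29 → $101,400; Unit 2B 1,174,120.22 → $1,174,125; Unit 5B 923,285.45 → $923,275.
Totals: Unit PH2 $267,950 + $1,366,250 = $1,634,200; Unit PH1 $267,950 + $1,184,800 = $1,452,750; Unit 3B $267,950 + $101,400 = $369,350; Unit 2B $267,950 + $1,174,125 = $1,442,075; Unit 5B $267,950 + $923,275 = $1,191,225.

Unit PH2: $1,634,200 | Unit PH1: $1,452,750 | Unit 3B: $369,350 | Unit 2B: $1,442,075 | Unit 5B: $1,191,225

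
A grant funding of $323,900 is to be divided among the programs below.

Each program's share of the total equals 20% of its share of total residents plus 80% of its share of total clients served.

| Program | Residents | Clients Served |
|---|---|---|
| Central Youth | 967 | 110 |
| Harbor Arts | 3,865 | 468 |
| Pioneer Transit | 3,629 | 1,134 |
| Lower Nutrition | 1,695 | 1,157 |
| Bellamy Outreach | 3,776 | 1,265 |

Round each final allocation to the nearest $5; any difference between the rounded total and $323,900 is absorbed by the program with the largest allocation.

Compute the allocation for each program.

Residents total 13,932; clients served total 4,134.
Blended shares (20% residents + 80% clients served): Central Youth 0.0352; Harbor Arts 0.1460; Pioneer Transit 0.2715; Lower Nutrition 0.2482; Bellamy Outreach 0.2990.
Pro-rata amounts: Central Youth 11,391.11; Harbor Arts 47,305.54; Pioneer Transit 87,953.22; Lower Nutrition 80,402.29; Bellamy Outreach 96,847.84.
Rounded to nearest $5: Central Youth $11,390; Harbor Arts $47,305; Pioneer Transit $87,955; Lower Nutrition $80,400; Bellamy Outreach $96,850. Sum = $323,900.
Rounded total matches; no reconciliation needed.

Central Youth: $11,390 · Harbor Arts: $47,305 · Pioneer Transit: $87,955 · Lower Nutrition: $80,400 · Bellamy Outreach: $96,850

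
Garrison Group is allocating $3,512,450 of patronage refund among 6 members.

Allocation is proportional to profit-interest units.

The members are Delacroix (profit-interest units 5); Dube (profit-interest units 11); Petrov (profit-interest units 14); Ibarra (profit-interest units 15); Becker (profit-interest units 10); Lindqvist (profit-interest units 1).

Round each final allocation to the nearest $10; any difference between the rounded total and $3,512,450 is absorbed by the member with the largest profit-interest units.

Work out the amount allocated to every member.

Total profit-interest units = 5 + 11 + 14 + 15 + 10 + 1 = 56.
Unrounded shares: Delacroix 313,611.61; Dube 689,945.54; Petrov 878,112.50; Ibarra 940,834.82; Becker 627,223.21; Lindqvist 62,722.32.
Rounded to nearest $10: Delacroix $313,610; Dube $689,950; Petrov $878,110; Ibarra $940,830; Becker $627,220; Lindqvist $62,720. Sum = $3,512,440.
Difference $3,512,450 − $3,512,440 = +$10 applied to largest profit-interest units (Ibarra): Ibarra becomes $940,840.

Delacroix: $313,610 | Dube: $689,950 | Petrov: $878,110 | Ibarra: $940,840 | Becker: $627,220 | Lindqvist: $62,720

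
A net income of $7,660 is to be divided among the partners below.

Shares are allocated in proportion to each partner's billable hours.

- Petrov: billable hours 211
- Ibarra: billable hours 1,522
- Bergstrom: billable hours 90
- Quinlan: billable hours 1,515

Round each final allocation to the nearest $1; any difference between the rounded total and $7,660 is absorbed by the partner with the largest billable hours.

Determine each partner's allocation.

Petrov: $484 · Ibarra: $3,492 · Bergstrom: $207 · Quinlan: $3,477

Total billable hours = 3,338.
Pro-rata amounts: Petrov 211/3,338 × $7,660 = 484.20; Ibarra 1,522/3,338 × $7,660 = 3,492.67; Bergstrom 90/3,338 × $7,660 = 206.53; Quinlan 1,515/3,338 × $7,660 = 3,476.60.
Rounded to nearest $1: Petrov $484; Ibarra $3,493; Bergstrom $207; Quinlan $3,477. Sum = $7,661.
Difference $7,660 − $7,661 = −$1 applied to largest billable hours (Ibarra): Ibarra becomes $3,492.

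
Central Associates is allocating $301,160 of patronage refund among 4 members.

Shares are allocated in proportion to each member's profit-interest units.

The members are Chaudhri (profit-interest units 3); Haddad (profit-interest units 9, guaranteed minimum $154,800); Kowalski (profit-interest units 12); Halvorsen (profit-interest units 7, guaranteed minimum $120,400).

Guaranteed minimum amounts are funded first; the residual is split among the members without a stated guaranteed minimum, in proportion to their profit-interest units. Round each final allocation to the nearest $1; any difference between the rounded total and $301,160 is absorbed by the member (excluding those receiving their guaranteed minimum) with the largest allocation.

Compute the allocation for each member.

Fund the minimums — Haddad $154,800; Halvorsen $120,400. Balance $25,960.
Balance split over remaining profit-interest units 15: Chaudhri 5,192.00 → $5,192; Kowalski 20,768.00 → $20,768.

Chaudhri: $5,192; Haddad: $154,800; Kowalski: $20,768; Halvorsen: $120,400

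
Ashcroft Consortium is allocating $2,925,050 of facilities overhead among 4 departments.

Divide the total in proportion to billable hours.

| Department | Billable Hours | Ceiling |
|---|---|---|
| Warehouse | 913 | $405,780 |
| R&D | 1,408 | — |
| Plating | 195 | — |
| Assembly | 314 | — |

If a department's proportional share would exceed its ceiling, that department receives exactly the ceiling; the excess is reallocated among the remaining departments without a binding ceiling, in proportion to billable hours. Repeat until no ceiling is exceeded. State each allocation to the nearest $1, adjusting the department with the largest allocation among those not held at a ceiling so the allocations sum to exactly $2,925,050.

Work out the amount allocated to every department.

Combined billable hours = 2,830.
Pro-rata shares before constraints: Warehouse 943,664.54; R&D 1,455,289.89; Plating 201,549.38; Assembly 324,546.18.
Cap binds for Warehouse ($405,780); balance $2,519,270 reallocated over remaining billable hours 1,917.
Remaining shares: R&D 1,850,355.85 → $1,850,356; Plating 256,263.77 → $256,264; Assembly 412,650.38 → $412,650.

Warehouse: $405,780 | R&D: $1,850,356 | Plating: $256,264 | Assembly: $412,650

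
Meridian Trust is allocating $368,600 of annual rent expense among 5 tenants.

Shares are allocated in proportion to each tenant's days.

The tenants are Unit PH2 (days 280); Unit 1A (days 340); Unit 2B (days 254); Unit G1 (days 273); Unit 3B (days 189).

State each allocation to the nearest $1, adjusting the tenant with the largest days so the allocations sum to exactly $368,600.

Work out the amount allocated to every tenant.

Unit PH2: $77,251 | Unit 1A: $93,806 | Unit 2B: $70,078 | Unit G1: $75,320 | Unit 3B: $52,145

Sum of days: 1,336.
Proportional shares: Unit PH2 280/1,336 × $368,600 = 77,251.497; Unit 1A 340/1,336 × $368,600 = 93,805.39; Unit 2B 254/1,336 × $368,600 = 70,078.14; Unit G1 273/1,336 × $368,600 = 75,320.21; Unit 3B 189/1,336 × $368,600 = 52,144.76.
Rounded to nearest $1: Unit PH2 $77,251; Unit 1A $93,805; Unit 2B $70,078; Unit G1 $75,320; Unit 3B $52,145. Sum = $368,599.
Difference $368,600 − $368,599 = +$1 applied to largest days (Unit 1A): Unit 1A becomes $93,806.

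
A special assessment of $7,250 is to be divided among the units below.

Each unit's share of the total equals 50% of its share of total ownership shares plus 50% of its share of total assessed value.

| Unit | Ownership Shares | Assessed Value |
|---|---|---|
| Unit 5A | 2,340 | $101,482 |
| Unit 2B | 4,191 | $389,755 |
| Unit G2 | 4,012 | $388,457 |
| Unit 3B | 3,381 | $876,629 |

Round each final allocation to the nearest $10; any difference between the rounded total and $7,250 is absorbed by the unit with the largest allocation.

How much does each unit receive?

Unit 5A: $820 | Unit 2B: $1,900 | Unit G2: $1,850 | Unit 3B: $2,680

Ownership shares total 13,924; assessed value total 1,756,323.
Combined weights (50% ownership shares + 50% assessed value): Unit 5A 0.1129; Unit 2B 0.2615; Unit G2 0.2547; Unit 3B 0.3710.
Proportional shares: Unit 5A 818.66; Unit 2B 1,895.54; Unit G2 1,846.26; Unit 3B 2,689.55.
At nearest $10: Unit 5A $820; Unit 2B $1,900; Unit G2 $1,850; Unit 3B $2,690. Sum = $7,260.
Difference $7,250 − $7,260 = −$10 applied to largest allocation (Unit 3B): Unit 3B becomes $2,680.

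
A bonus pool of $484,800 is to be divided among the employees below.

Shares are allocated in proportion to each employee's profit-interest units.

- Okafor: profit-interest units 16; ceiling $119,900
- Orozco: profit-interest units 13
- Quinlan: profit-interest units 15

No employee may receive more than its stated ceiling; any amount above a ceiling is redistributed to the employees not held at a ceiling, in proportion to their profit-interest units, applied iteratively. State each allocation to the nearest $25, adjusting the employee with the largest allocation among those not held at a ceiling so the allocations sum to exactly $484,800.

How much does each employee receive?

Okafor: $119,900; Orozco: $169,425; Quinlan: $195,475

Profit-interest units total: 44.
Pro-rata shares before constraints: Okafor 176,290.91; Orozco 143,236.36; Quinlan 165,272.73.
Cap binds for Okafor ($119,900); residual $364,900 reallocated over remaining profit-interest units 28.
Remaining shares: Orozco 169,417.86 → $169,425; Quinlan 195,482.14 → $195,475.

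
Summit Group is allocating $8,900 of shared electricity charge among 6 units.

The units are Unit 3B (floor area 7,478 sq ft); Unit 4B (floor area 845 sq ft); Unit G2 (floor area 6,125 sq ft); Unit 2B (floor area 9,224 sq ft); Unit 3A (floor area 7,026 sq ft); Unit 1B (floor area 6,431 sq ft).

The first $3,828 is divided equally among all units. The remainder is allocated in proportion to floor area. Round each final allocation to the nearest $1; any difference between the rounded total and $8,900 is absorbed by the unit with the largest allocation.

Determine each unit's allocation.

$3,828 shared equally gives $638 per unit.
Remainder $5,072 by floor area (total 37,129): Unit 3B 1,021.53 → $1,022; Unit 4B 115.43 → $115; Unit G2 836.70 → $837; Unit 2B 1,260.04 → $1,260; Unit 3A 959.79 → $960; Unit 1B 878.51 → $879.
Rounding difference −$1 on remainder applied to Unit 2B.
Totals: Unit 3B $638 + $1,022 = $1,660; Unit 4B $638 + $115 = $753; Unit G2 $638 + $837 = $1,475; Unit 2B $638 + $1,259 = $1,897; Unit 3A $638 + $960 = $1,598; Unit 1B $638 + $879 = $1,517.

Unit 3B: $1,660 | Unit 4B: $753 | Unit G2: $1,475 | Unit 2B: $1,897 | Unit 3A: $1,598 | Unit 1B: $1,517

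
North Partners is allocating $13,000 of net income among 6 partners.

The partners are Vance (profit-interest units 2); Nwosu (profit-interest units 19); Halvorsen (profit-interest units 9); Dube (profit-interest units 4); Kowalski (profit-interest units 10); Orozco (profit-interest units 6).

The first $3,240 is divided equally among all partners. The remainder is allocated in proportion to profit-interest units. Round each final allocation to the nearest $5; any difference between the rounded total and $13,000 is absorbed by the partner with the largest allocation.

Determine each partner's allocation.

Equal tier: $3,240 ÷ 6 = $540 apiece.
Remainder $9,760 by profit-interest units (total 50): Vance 390.40 → $390; Nwosu 3,708.80 → $3,710; Halvorsen 1,756.80 → $1,755; Dube 780.80 → $780; Kowalski 1,952.00 → $1,950; Orozco 1,171.20 → $1,170.
Rounding difference +$5 on remainder applied to Nwosu.
Totals: Vance $540 + $390 = $930; Nwosu $540 + $3,715 = $4,255; Halvorsen $540 + $1,755 = $2,295; Dube $540 + $780 = $1,320; Kowalski $540 + $1,950 = $2,490; Orozco $540 + $1,170 = $1,710.

Vance: $930 · Nwosu: $4,255 · Halvorsen: $2,295 · Dube: $1,320 · Kowalski: $2,490 · Orozco: $1,710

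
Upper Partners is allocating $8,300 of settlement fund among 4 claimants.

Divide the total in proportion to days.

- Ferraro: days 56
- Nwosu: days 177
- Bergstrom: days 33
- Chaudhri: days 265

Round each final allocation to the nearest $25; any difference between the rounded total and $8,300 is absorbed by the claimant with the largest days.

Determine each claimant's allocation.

Ferraro: $875 · Nwosu: $2,775 · Bergstrom: $525 · Chaudhri: $4,125

Days total: 531.
Unrounded shares: Ferraro 56/531 × $8,300 = 875.33; Nwosu 177/531 × $8,300 = 2,766.67; Bergstrom 33/531 × $8,300 = 515.82; Chaudhri 265/531 × $8,300 = 4,142.18.
After rounding ($25): Ferraro $875; Nwosu $2,775; Bergstrom $525; Chaudhri $4,150. Sum = $8,325.
Difference $8,300 − $8,325 = −$25 applied to largest days (Chaudhri): Chaudhri becomes $4,125.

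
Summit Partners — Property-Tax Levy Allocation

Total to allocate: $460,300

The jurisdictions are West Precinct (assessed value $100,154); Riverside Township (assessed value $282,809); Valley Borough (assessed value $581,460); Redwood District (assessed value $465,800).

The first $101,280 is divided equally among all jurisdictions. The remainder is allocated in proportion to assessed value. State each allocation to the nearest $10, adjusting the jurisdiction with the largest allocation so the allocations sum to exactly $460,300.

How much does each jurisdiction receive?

$101,280 shared equally gives $25,320 per jurisdiction.
Remainder $359,020 by assessed value (total 1,430,223): West Precinct 25,141.04 → $25,140; Riverside Township 70,991.79 → $70,990; Valley Borough 145,960.29 → $145,960; Redwood District 116,926.88 → $116,930.
Totals: West Precinct $25,320 + $25,140 = $50,460; Riverside Township $25,320 + $70,990 = $96,310; Valley Borough $25,320 + $145,960 = $171,280; Redwood District $25,320 + $116,930 = $142,250.

West Precinct: $50,460 · Riverside Township: $96,310 · Valley Borough: $171,280 · Redwood District: $142,250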